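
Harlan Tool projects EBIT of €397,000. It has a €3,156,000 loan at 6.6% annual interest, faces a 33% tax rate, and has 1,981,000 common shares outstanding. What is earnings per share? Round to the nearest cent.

€0.06

Pre-tax income = €397,000 − €208,296.00 = €188,704.00.
Net income = €188,704.00 × (1 − 0.33) = €126,431.68.
EPS = €126,431.68 ÷ 1,981,000 = €0.06.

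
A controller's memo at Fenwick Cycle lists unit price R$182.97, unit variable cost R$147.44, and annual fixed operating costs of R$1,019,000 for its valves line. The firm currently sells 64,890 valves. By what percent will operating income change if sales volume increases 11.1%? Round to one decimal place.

+19.9%

Contribution at this volume is 64,890 × R$35.53 = R$2,305,541.70.
EBIT = R$2,305,541.70 − R$1,019,000 = R$1,286,541.70.
So DOL = total CM / EBIT = R$2,305,541.70 / R$1,286,541.70 = 1.7920.
%ΔEBIT = DOL × %ΔSales = 1.7920 × +11.1% = +19.9%.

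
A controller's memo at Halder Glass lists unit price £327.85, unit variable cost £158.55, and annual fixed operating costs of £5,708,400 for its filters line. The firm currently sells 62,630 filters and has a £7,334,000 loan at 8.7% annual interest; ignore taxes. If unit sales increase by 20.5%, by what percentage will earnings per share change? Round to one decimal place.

+51.1%

Total contribution margin = 62,630 × £169.30 = £10,603,259.00.
Operating income = contribution − fixed costs = £10,603,259.00 − £5,708,400 = £4,894,859.00.
After interest of £638,058.00, pre-tax earnings = £4,256,801.00.
Degree of combined leverage = contribution ÷ (EBIT − I) = £10,603,259.00 ÷ £4,256,801.00 = 2.4909.
EPS therefore changes by 2.4909 × (+20.5%) = +51.1%.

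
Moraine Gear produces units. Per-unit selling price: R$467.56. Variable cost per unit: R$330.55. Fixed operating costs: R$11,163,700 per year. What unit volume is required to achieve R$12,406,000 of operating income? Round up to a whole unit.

172,030 units

Contribution margin per unit = R$467.56 − R$330.55 = R$137.01.
Required volume = (fixed costs + target profit) ÷ CM = (R$11,163,700 + R$12,406,000) ÷ R$137.01 = 172,029.05, so 172,030 units.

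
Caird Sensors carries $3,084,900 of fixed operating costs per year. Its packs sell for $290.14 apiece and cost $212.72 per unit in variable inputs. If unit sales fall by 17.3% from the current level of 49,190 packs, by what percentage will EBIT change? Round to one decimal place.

-91.1%

Contribution at this volume is 49,190 × $77.42 = $3,808,289.80.
Subtracting fixed costs: EBIT = $3,808,289.80 − $3,084,900 = $723,389.80.
DOL = contribution ÷ EBIT = $3,808,289.80 ÷ $723,389.80 = 5.2645.
Operating income changes by 5.2645 × -17.3% = -91.1%.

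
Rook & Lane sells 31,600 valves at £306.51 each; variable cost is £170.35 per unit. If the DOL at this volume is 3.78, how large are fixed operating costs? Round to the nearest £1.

£3,164,387

Contribution at this volume is 31,600 × £136.16 = £4,302,656.00.
Since DOL = CM ÷ EBIT, EBIT = £4,302,656.00 ÷ 3.78 = £1,138,268.78.
And FC = contribution − EBIT = £4,302,656.00 − £1,138,268.78 = £3,164,387.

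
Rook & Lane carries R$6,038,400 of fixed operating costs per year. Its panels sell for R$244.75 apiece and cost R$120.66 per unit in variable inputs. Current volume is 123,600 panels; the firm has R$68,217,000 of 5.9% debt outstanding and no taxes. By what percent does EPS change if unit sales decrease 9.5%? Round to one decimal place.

-27.6%

Total contribution margin = 123,600 × R$124.09 = R$15,337,524.00.
Operating income = contribution − fixed costs = R$15,337,524.00 − R$6,038,400 = R$9,299,124.00.
Interest = R$4,024,803.00, so EBIT − I = R$5,274,321.00.
Degree of combined leverage = contribution ÷ (EBIT − I) = R$15,337,524.00 ÷ R$5,274,321.00 = 2.9080.
EPS therefore changes by 2.9080 × (-9.5%) = -27.6%.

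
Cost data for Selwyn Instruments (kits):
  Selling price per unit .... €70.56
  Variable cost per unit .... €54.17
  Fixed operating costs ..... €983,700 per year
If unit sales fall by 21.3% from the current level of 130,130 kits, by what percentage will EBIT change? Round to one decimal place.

-39.5%

Total contribution margin = 130,130 × €16.39 = €2,132,830.70.
EBIT = €2,132,830.70 − €983,700 = €1,149,130.70.
Degree of operating leverage = €2,132,830.70 / €1,149,130.70 = 1.8560.
%ΔEBIT = DOL × %ΔSales = 1.8560 × -21.3% = -39.5%.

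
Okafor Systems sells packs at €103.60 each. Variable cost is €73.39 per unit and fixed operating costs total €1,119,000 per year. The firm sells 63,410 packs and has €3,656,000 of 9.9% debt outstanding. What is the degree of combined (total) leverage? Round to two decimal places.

At 63,410 units, contribution = 63,410 × €30.21 = €1,915,616.10.
Operating income = contribution − fixed costs = €1,915,616.10 − €1,119,000 = €796,616.10. Interest = €361,944.00.
DOL = €1,915,616.10 ÷ €796,616.10 = 2.4047; DFL = €796,616.10 ÷ €434,672.10 = 1.8327.
DCL = DOL × DFL = 2.4047 × 1.8327 = 4.4071.

4.41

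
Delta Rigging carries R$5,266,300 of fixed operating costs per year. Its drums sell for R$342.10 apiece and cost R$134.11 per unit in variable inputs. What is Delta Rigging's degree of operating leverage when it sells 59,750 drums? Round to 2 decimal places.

1.74

Contribution at this volume is 59,750 × R$207.99 = R$12,427,402.50.
Subtracting fixed costs: EBIT = R$12,427,402.50 − R$5,266,300 = R$7,161,102.50.
So DOL = total CM / EBIT = R$12,427,402.50 / R$7,161,102.50 = 1.7354.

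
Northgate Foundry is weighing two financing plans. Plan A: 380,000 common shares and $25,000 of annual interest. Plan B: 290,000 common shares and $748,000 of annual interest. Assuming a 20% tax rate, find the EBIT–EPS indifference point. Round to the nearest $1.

$3,077,667

At indifference, (EBIT − 25,000)(1 − t)/380,000 = (EBIT − 748,000)(1 − t)/290,000.
The (1 − t) factor cancels: (EBIT − 25,000) × 290,000 = (EBIT − 748,000) × 380,000.
EBIT × (380,000 − 290,000) = 748,000 × 380,000 − 25,000 × 290,000 = 276,990,000,000, so EBIT = 276,990,000,000 ÷ 90,000 = 3,077,666.67.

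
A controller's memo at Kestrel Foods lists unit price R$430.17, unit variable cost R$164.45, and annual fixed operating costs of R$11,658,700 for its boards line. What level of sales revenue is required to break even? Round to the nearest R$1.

Contribution margin per unit = R$430.17 − R$164.45 = R$265.72, a CM ratio of R$265.72 ÷ R$430.17 = 0.6177.
Break-even sales = FC ÷ CM ratio = R$11,658,700 × R$430.17 / R$265.72 = R$18,874,089.

R$18,874,089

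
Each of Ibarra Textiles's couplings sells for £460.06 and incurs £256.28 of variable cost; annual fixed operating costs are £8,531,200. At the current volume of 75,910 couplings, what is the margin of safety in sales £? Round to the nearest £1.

£15,662,855

Unit CM = price − variable cost = £460.06 − £256.28 = £203.78. Break-even units = £8,531,200 ÷ £203.78 = 41,864.76; break-even revenue = 41,864.76 × £460.06 = £19,260,299.70.
Current sales = 75,910 × £460.06 = £34,923,154.60.
Margin of safety = £34,923,154.60 − £19,260,299.70 = £15,662,855.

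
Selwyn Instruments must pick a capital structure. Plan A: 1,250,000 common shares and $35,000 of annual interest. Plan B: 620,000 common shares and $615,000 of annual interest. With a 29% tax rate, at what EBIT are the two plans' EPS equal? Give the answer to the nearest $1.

Set EPS_A = EPS_B: (EBIT − $35,000)(1 − 0.29) ÷ 1,250,000 = (EBIT − $615,000)(1 − 0.29) ÷ 620,000.
Cancelling (1 − t) and cross-multiplying: 620,000·(EBIT − 35,000) = 1,250,000·(EBIT − 615,000).
EBIT × (1,250,000 − 620,000) = 615,000 × 1,250,000 − 35,000 × 620,000 = 747,050,000,000, so EBIT = 747,050,000,000 ÷ 630,000 = 1,185,793.65.

$1,185,794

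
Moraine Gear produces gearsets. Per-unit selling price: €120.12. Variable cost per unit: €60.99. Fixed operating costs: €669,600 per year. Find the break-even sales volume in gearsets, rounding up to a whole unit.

Unit CM = price − variable cost = €120.12 − €60.99 = €59.13.
Units to break even: €669,600 ÷ €59.13 = 11,324.20, rounded up to 11,325.

11,325 gearsets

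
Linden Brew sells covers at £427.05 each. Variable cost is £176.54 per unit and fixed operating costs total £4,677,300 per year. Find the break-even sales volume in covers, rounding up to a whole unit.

18,672 covers

Contribution margin per unit = £427.05 − £176.54 = £250.51.
Break-even volume = fixed costs ÷ CM per unit = £4,677,300 ÷ £250.51 = 18,671.11, so 18,672 covers.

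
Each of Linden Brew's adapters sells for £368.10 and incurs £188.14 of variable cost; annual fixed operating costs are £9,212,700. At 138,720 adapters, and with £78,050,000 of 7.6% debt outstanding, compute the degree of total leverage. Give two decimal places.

Contribution at this volume is 138,720 × £179.96 = £24,964,051.20.
Subtracting fixed costs: EBIT = £24,964,051.20 − £9,212,700 = £15,751,351.20. Interest = £5,931,800.00, so EBIT − I = £9,819,551.20.
DCL = contribution ÷ (EBIT − I) = £24,964,051.20 ÷ £9,819,551.20 = 2.5423.

2.54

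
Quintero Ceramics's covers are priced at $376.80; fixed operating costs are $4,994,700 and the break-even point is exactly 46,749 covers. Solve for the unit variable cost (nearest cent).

Contribution per unit must be FC / Q = $4,994,700 / 46,749 = $106.8408.
Variable cost per unit = $376.80 − $106.8408 = $269.96.

$269.96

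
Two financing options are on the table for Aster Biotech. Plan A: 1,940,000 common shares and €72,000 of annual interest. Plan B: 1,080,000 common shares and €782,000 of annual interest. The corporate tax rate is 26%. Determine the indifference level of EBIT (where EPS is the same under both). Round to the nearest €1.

At indifference, (EBIT − 72,000)(1 − t)/1,940,000 = (EBIT − 782,000)(1 − t)/1,080,000.
The (1 − t) factor cancels: (EBIT − 72,000) × 1,080,000 = (EBIT − 782,000) × 1,940,000.
Solving, EBIT = (782,000·1,940,000 − 72,000·1,080,000) / (1,940,000 − 1,080,000) = 1,439,320,000,000 / 860,000 = 1,673,627.91.

€1,673,628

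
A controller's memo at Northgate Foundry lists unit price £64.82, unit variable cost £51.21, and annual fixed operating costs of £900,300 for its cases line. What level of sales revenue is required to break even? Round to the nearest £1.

£4,287,836

CM per unit = £64.82 − £51.21 = £13.61; CM ratio = £13.61 / £64.82 = 0.2100.
Break-even revenue = fixed costs × price ÷ CM = £900,300 × £64.82 ÷ £13.61 = £4,287,836.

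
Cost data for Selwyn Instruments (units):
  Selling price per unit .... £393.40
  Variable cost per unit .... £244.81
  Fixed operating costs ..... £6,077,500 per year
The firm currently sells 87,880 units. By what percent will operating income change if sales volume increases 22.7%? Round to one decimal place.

At 87,880 units, contribution = 87,880 × £148.59 = £13,058,089.20.
Operating income = contribution − fixed costs = £13,058,089.20 − £6,077,500 = £6,980,589.20.
DOL = contribution ÷ EBIT = £13,058,089.20 ÷ £6,980,589.20 = 1.8706.
So EBIT moves 1.8706 × (+22.7%) = +42.5%.

+42.5%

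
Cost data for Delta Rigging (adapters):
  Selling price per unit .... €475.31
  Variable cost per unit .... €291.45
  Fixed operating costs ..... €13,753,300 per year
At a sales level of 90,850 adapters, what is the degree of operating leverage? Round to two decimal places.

5.66

Contribution at this volume is 90,850 × €183.86 = €16,703,681.00.
Operating income = contribution − fixed costs = €16,703,681.00 − €13,753,300 = €2,950,381.00.
Degree of operating leverage = €16,703,681.00 / €2,950,381.00 = 5.6615.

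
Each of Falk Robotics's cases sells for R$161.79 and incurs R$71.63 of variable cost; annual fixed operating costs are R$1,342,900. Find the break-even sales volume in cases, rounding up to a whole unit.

14,895 cases

Each unit contributes R$161.79 − R$71.63 = R$90.16.
Break-even Q = R$1,342,900 / R$90.16 = 14,894.63 → 14,895 cases.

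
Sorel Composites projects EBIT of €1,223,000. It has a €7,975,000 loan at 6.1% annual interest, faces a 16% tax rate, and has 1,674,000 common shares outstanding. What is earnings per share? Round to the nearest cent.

Pre-tax income = €1,223,000 − €486,475.00 = €736,525.00.
After tax at 16%: net income = €736,525.00 × 0.84 = €618,681.00.
Per share: €618,681.00 / 1,674,000 shares = €0.37.

€0.37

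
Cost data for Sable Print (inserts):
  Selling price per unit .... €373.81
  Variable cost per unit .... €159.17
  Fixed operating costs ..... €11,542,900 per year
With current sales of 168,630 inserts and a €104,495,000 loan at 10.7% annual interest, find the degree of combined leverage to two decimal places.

2.69

Total contribution margin = 168,630 × €214.64 = €36,194,743.20.
Operating income = contribution − fixed costs = €36,194,743.20 − €11,542,900 = €24,651,843.20. Interest = €11,180,965.00, so EBIT − I = €13,470,878.20.
Degree of total leverage = total CM / (EBIT − interest) = €36,194,743.20 / €13,470,878.20 = 2.6869.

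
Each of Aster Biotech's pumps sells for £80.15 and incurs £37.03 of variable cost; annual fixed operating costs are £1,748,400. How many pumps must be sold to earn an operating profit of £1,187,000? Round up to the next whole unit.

Unit CM = price − variable cost = £80.15 − £37.03 = £43.12.
Required volume = (fixed costs + target profit) ÷ CM = (£1,748,400 + £1,187,000) ÷ £43.12 = 68,075.14, so 68,076 pumps.

68,076 pumps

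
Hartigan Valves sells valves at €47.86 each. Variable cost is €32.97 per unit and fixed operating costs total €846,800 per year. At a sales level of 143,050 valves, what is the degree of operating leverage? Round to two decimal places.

At 143,050 units, contribution = 143,050 × €14.89 = €2,130,014.50.
Operating income = contribution − fixed costs = €2,130,014.50 − €846,800 = €1,283,214.50.
Degree of operating leverage = €2,130,014.50 / €1,283,214.50 = 1.6599.

1.66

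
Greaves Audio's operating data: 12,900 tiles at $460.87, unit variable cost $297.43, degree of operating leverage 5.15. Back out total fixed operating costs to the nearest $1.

$1,698,983

Total contribution margin = 12,900 × $163.44 = $2,108,376.00.
DOL = contribution / EBIT, so EBIT = $2,108,376.00 / 5.15 = $409,393.40.
And FC = contribution − EBIT = $2,108,376.00 − $409,393.40 = $1,698,983.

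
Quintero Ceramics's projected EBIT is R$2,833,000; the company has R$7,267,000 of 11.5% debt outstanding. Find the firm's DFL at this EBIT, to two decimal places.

Interest = R$835,705.00.
Degree of financial leverage = EBIT / (EBIT − interest) = R$2,833,000 / R$1,997,295.00 = 1.4184.

1.42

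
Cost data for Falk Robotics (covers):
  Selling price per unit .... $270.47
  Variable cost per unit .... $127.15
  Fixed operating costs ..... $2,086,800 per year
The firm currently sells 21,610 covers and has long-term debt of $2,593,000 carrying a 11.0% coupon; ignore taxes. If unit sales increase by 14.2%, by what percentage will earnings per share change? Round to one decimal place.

Total contribution margin = 21,610 × $143.32 = $3,097,145.20.
EBIT = $3,097,145.20 − $2,086,800 = $1,010,345.20.
Interest = $285,230.00, so EBIT − I = $725,115.20.
DCL = total CM / (EBIT − I) = $3,097,145.20 / $725,115.20 = 4.2712.
%ΔEPS = DCL × %ΔSales = 4.2712 × +14.2% = +60.7%.

+60.7%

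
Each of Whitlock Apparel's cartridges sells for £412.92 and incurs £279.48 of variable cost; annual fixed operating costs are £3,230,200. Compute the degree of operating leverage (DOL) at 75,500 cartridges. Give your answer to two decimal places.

1.47

At 75,500 units, contribution = 75,500 × £133.44 = £10,074,720.00.
Operating income = contribution − fixed costs = £10,074,720.00 − £3,230,200 = £6,844,520.00.
So DOL = total CM / EBIT = £10,074,720.00 / £6,844,520.00 = 1.4719.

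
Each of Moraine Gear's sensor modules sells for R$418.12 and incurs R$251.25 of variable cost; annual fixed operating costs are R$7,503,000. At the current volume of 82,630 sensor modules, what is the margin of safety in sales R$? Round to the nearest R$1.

Contribution margin per unit = R$418.12 − R$251.25 = R$166.87. Break-even units = R$7,503,000 ÷ R$166.87 = 44,963.14; break-even revenue = 44,963.14 × R$418.12 = R$18,799,990.17.
Actual sales revenue = 82,630 × R$418.12 = R$34,549,255.60.
Margin of safety = R$34,549,255.60 − R$18,799,990.17 = R$15,749,265.

R$15,749,265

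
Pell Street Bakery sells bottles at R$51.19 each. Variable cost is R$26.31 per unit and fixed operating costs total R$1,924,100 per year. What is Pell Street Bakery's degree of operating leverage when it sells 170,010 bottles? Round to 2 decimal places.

1.83

At 170,010 units, contribution = 170,010 × R$24.88 = R$4,229,848.80.
EBIT = R$4,229,848.80 − R$1,924,100 = R$2,305,748.80.
So DOL = total CM / EBIT = R$4,229,848.80 / R$2,305,748.80 = 1.8345.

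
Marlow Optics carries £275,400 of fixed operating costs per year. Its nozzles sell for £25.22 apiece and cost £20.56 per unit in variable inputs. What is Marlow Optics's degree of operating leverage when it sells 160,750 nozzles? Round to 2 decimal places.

1.58

At 160,750 units, contribution = 160,750 × £4.66 = £749,095.00.
Operating income = contribution − fixed costs = £749,095.00 − £275,400 = £473,695.00.
Degree of operating leverage = £749,095.00 / £473,695.00 = 1.5814.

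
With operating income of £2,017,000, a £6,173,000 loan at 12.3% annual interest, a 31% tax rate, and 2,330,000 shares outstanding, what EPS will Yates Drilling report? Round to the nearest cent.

£0.37

Pre-tax income = £2,017,000 − £759,279.00 = £1,257,721.00.
After tax at 31%: net income = £1,257,721.00 × 0.69 = £867,827.49.
Per share: £867,827.49 / 2,330,000 shares = £0.37.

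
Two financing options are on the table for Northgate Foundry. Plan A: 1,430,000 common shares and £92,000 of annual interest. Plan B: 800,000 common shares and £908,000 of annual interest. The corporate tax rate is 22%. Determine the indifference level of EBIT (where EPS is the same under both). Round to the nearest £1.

£1,944,190

At indifference, (EBIT − 92,000)(1 − t)/1,430,000 = (EBIT − 908,000)(1 − t)/800,000.
Cancelling (1 − t) and cross-multiplying: 800,000·(EBIT − 92,000) = 1,430,000·(EBIT − 908,000).
Solving, EBIT = (908,000·1,430,000 − 92,000·800,000) / (1,430,000 − 800,000) = 1,224,840,000,000 / 630,000 = 1,944,190.48.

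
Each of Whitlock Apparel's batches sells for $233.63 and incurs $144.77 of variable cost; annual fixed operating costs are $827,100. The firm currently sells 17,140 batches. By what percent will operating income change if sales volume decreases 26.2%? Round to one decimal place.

At 17,140 units, contribution = 17,140 × $88.86 = $1,523,060.40.
Operating income = contribution − fixed costs = $1,523,060.40 − $827,100 = $695,960.40.
DOL = contribution ÷ EBIT = $1,523,060.40 ÷ $695,960.40 = 2.1884.
Operating income changes by 2.1884 × -26.2% = -57.3%.

-57.3%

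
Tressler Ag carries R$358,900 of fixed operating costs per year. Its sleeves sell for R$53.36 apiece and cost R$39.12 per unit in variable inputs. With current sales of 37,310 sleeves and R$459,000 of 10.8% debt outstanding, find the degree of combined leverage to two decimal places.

4.33

Total contribution margin = 37,310 × R$14.24 = R$531,294.40.
Operating income = contribution − fixed costs = R$531,294.40 − R$358,900 = R$172,394.40. Interest = R$49,572.00, so EBIT − I = R$122,822.40.
Degree of total leverage = total CM / (EBIT − interest) = R$531,294.40 / R$122,822.40 = 4.3257.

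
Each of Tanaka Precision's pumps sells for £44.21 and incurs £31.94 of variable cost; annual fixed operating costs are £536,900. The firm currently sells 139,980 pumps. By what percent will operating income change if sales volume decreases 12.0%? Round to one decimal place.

-17.5%

At 139,980 units, contribution = 139,980 × £12.27 = £1,717,554.60.
EBIT = £1,717,554.60 − £536,900 = £1,180,654.60.
Degree of operating leverage = £1,717,554.60 / £1,180,654.60 = 1.4547.
Operating income changes by 1.4547 × -12.0% = -17.5%.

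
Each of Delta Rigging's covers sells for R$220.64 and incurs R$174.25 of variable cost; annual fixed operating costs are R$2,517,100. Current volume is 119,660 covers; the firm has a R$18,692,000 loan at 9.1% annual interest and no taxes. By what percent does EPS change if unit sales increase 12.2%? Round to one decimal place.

+50.8%

At 119,660 units, contribution = 119,660 × R$46.39 = R$5,551,027.40.
EBIT = R$5,551,027.40 − R$2,517,100 = R$3,033,927.40.
After interest of R$1,700,972.00, pre-tax earnings = R$1,332,955.40.
DCL = total CM / (EBIT − I) = R$5,551,027.40 / R$1,332,955.40 = 4.1645.
%ΔEPS = DCL × %ΔSales = 4.1645 × +12.2% = +50.8%.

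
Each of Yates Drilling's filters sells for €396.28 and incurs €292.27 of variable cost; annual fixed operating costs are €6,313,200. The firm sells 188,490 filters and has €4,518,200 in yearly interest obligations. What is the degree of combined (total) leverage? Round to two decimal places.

Total contribution margin = 188,490 × €104.01 = €19,604,844.90.
EBIT = €19,604,844.90 − €6,313,200 = €13,291,644.90. Interest = €4,518,200.00, so EBIT − I = €8,773,444.90.
DCL = contribution ÷ (EBIT − I) = €19,604,844.90 ÷ €8,773,444.90 = 2.2346.

2.23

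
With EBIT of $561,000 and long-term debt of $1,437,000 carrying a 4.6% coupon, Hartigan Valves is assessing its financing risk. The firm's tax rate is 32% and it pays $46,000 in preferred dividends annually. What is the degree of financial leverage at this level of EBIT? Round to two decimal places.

Annual interest charges come to $66,102.00.
Pre-tax preferred-dividend burden = $46,000 ÷ (1 − 0.32) = $67,647.06.
DFL = EBIT ÷ [EBIT − I − D_p/(1−t)] = $561,000 ÷ [$561,000 − $66,102.00 − $67,647.06] = $561,000 ÷ $427,250.94 = 1.3130.

1.31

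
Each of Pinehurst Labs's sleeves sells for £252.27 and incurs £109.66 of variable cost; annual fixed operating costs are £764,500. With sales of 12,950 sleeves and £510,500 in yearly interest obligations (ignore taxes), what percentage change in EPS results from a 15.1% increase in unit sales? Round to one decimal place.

+48.8%

Contribution at this volume is 12,950 × £142.61 = £1,846,799.50.
EBIT = £1,846,799.50 − £764,500 = £1,082,299.50.
After interest of £510,500.00, pre-tax earnings = £571,799.50.
Degree of combined leverage = contribution ÷ (EBIT − I) = £1,846,799.50 ÷ £571,799.50 = 3.2298.
EPS therefore changes by 3.2298 × (+15.1%) = +48.8%.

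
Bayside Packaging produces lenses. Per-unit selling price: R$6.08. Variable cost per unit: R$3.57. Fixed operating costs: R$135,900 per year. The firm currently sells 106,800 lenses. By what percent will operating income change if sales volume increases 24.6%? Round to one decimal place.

+49.9%

At 106,800 units, contribution = 106,800 × R$2.51 = R$268,068.00.
Subtracting fixed costs: EBIT = R$268,068.00 − R$135,900 = R$132,168.00.
Degree of operating leverage = R$268,068.00 / R$132,168.00 = 2.0282.
%ΔEBIT = DOL × %ΔSales = 2.0282 × +24.6% = +49.9%.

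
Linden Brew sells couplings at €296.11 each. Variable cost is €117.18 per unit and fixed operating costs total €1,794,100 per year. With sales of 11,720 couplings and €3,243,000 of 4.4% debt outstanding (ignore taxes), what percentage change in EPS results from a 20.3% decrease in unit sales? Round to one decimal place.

Contribution at this volume is 11,720 × €178.93 = €2,097,059.60.
EBIT = €2,097,059.60 − €1,794,100 = €302,959.60.
Interest = €142,692.00, so EBIT − I = €160,267.60.
Degree of combined leverage = contribution ÷ (EBIT − I) = €2,097,059.60 ÷ €160,267.60 = 13.0847.
%ΔEPS = DCL × %ΔSales = 13.0847 × -20.3% = -265.6%.

-265.6%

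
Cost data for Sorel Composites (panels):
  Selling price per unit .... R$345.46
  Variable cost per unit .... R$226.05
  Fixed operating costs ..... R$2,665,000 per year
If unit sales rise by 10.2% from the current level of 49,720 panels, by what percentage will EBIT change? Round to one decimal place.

Contribution at this volume is 49,720 × R$119.41 = R$5,937,065.20.
Subtracting fixed costs: EBIT = R$5,937,065.20 − R$2,665,000 = R$3,272,065.20.
Degree of operating leverage = R$5,937,065.20 / R$3,272,065.20 = 1.8145.
%ΔEBIT = DOL × %ΔSales = 1.8145 × +10.2% = +18.5%.

+18.5%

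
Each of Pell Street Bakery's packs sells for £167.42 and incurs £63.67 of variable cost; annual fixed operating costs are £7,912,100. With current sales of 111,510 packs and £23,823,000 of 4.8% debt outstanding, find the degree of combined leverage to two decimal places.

Total contribution margin = 111,510 × £103.75 = £11,569,162.50.
EBIT = £11,569,162.50 − £7,912,100 = £3,657,062.50. Interest = £1,143,504.00.
DOL = £11,569,162.50 ÷ £3,657,062.50 = 3.1635; DFL = £3,657,062.50 ÷ £2,513,558.50 = 1.4549.
Combined leverage = 3.1635 × 1.4549 = 4.6026.

4.60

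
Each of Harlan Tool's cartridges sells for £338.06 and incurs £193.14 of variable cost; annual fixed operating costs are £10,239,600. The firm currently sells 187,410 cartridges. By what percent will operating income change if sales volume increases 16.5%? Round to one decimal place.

Total contribution margin = 187,410 × £144.92 = £27,159,457.20.
Subtracting fixed costs: EBIT = £27,159,457.20 − £10,239,600 = £16,919,857.20.
Degree of operating leverage = £27,159,457.20 / £16,919,857.20 = 1.6052.
Operating income changes by 1.6052 × +16.5% = +26.5%.

+26.5%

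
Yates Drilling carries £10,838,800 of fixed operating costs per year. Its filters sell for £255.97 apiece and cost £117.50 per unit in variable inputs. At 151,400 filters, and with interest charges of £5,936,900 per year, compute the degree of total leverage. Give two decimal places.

Contribution at this volume is 151,400 × £138.47 = £20,964,358.00.
EBIT = £20,964,358.00 − £10,838,800 = £10,125,558.00. Interest = £5,936,900.00.
DOL = £20,964,358.00 ÷ £10,125,558.00 = 2.0704; DFL = £10,125,558.00 ÷ £4,188,658.00 = 2.4174.
Combined leverage = 2.0704 × 2.4174 = 5.0050.

5.01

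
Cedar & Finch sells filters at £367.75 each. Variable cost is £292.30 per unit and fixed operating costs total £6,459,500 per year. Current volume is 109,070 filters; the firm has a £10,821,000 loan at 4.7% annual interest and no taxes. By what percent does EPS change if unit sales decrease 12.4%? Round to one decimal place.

Total contribution margin = 109,070 × £75.45 = £8,229,331.50.
Subtracting fixed costs: EBIT = £8,229,331.50 − £6,459,500 = £1,769,831.50.
After interest of £508,587.00, pre-tax earnings = £1,261,244.50.
Degree of combined leverage = contribution ÷ (EBIT − I) = £8,229,331.50 ÷ £1,261,244.50 = 6.5248.
%ΔEPS = DCL × %ΔSales = 6.5248 × -12.4% = -80.9%.

-80.9%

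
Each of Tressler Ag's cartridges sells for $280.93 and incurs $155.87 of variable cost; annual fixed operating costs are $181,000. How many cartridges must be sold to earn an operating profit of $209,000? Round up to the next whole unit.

3,119 cartridges

Each unit contributes $280.93 − $155.87 = $125.06.
Need Q such that Q × $125.06 − $181,000 = $209,000, i.e. Q = $390,000 / $125.06 = 3,118.50 → 3,119.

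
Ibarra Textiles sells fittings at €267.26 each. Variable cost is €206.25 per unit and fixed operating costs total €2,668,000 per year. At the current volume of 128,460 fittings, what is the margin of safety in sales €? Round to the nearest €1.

Contribution margin per unit = €267.26 − €206.25 = €61.01. Break-even units = €2,668,000 ÷ €61.01 = 43,730.54; break-even revenue = 43,730.54 × €267.26 = €11,687,423.05.
Actual sales revenue = 128,460 × €267.26 = €34,332,219.60.
Margin of safety = €34,332,219.60 − €11,687,423.05 = €22,644,797.

€22,644,797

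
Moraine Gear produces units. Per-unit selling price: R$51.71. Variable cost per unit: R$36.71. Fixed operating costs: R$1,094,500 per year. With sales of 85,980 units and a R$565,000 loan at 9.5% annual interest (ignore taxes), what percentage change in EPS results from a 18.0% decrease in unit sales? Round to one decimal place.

Contribution at this volume is 85,980 × R$15.00 = R$1,289,700.00.
Subtracting fixed costs: EBIT = R$1,289,700.00 − R$1,094,500 = R$195,200.00.
Interest = R$53,675.00, so EBIT − I = R$141,525.00.
Degree of combined leverage = contribution ÷ (EBIT − I) = R$1,289,700.00 ÷ R$141,525.00 = 9.1129.
%ΔEPS = DCL × %ΔSales = 9.1129 × -18.0% = -164.0%.

-164.0%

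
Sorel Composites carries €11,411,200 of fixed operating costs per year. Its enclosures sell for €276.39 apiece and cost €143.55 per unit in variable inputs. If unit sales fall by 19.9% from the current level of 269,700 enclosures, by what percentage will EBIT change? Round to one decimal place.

-29.2%

Contribution at this volume is 269,700 × €132.84 = €35,826,948.00.
EBIT = €35,826,948.00 − €11,411,200 = €24,415,748.00.
So DOL = total CM / EBIT = €35,826,948.00 / €24,415,748.00 = 1.4674.
%ΔEBIT = DOL × %ΔSales = 1.4674 × -19.9% = -29.2%.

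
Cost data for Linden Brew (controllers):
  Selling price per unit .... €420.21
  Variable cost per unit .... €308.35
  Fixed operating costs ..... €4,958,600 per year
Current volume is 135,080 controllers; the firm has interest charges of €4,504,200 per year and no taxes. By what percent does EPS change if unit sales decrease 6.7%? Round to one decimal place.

Total contribution margin = 135,080 × €111.86 = €15,110,048.80.
Subtracting fixed costs: EBIT = €15,110,048.80 − €4,958,600 = €10,151,448.80.
After interest of €4,504,200.00, pre-tax earnings = €5,647,248.80.
DCL = total CM / (EBIT − I) = €15,110,048.80 / €5,647,248.80 = 2.6756.
EPS therefore changes by 2.6756 × (-6.7%) = -17.9%.

-17.9%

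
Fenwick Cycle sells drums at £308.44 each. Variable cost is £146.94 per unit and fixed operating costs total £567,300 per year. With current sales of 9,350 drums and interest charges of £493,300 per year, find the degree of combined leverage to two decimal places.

Contribution at this volume is 9,350 × £161.50 = £1,510,025.00.
Operating income = contribution − fixed costs = £1,510,025.00 − £567,300 = £942,725.00. Interest = £493,300.00.
DOL = £1,510,025.00 ÷ £942,725.00 = 1.6018; DFL = £942,725.00 ÷ £449,425.00 = 2.0976.
Combined leverage = 1.6018 × 2.0976 = 3.3599.

3.36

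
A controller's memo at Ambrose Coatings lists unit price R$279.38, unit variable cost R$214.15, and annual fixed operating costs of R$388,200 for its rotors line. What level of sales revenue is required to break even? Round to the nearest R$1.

Contribution margin per unit = R$279.38 − R$214.15 = R$65.23, a CM ratio of R$65.23 ÷ R$279.38 = 0.2335.
Break-even sales = FC ÷ CM ratio = R$388,200 × R$279.38 / R$65.23 = R$1,662,660.

R$1,662,660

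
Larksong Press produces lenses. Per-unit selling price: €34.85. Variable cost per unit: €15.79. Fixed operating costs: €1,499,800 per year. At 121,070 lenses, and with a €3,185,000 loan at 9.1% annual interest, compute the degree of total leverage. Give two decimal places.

Total contribution margin = 121,070 × €19.06 = €2,307,594.20.
Subtracting fixed costs: EBIT = €2,307,594.20 − €1,499,800 = €807,794.20. Interest = €289,835.00.
DOL = €2,307,594.20 ÷ €807,794.20 = 2.8567; DFL = €807,794.20 ÷ €517,959.20 = 1.5596.
DCL = DOL × DFL = 2.8567 × 1.5596 = 4.4553.

4.46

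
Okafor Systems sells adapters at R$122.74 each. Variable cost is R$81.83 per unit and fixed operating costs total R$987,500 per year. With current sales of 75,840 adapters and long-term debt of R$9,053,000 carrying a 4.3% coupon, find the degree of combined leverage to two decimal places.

1.80

At 75,840 units, contribution = 75,840 × R$40.91 = R$3,102,614.40.
EBIT = R$3,102,614.40 − R$987,500 = R$2,115,114.40. Interest = R$389,279.00, so EBIT − I = R$1,725,835.40.
DCL = contribution ÷ (EBIT − I) = R$3,102,614.40 ÷ R$1,725,835.40 = 1.7977.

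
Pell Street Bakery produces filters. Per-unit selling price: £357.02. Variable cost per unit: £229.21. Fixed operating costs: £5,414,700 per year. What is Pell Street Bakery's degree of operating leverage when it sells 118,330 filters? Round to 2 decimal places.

1.56

Contribution at this volume is 118,330 × £127.81 = £15,123,757.30.
Operating income = contribution − fixed costs = £15,123,757.30 − £5,414,700 = £9,709,057.30.
Degree of operating leverage = £15,123,757.30 / £9,709,057.30 = 1.5577.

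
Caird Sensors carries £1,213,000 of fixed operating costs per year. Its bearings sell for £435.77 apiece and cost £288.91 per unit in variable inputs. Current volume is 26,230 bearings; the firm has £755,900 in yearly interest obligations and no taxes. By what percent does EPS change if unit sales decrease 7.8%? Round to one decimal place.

Total contribution margin = 26,230 × £146.86 = £3,852,137.80.
Subtracting fixed costs: EBIT = £3,852,137.80 − £1,213,000 = £2,639,137.80.
After interest of £755,900.00, pre-tax earnings = £1,883,237.80.
DCL = total CM / (EBIT − I) = £3,852,137.80 / £1,883,237.80 = 2.0455.
%ΔEPS = DCL × %ΔSales = 2.0455 × -7.8% = -16.0%.

-16.0%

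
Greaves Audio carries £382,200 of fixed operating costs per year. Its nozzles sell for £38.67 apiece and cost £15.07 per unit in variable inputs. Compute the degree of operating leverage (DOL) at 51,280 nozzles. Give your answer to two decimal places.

1.46

Total contribution margin = 51,280 × £23.60 = £1,210,208.00.
EBIT = £1,210,208.00 − £382,200 = £828,008.00.
So DOL = total CM / EBIT = £1,210,208.00 / £828,008.00 = 1.4616.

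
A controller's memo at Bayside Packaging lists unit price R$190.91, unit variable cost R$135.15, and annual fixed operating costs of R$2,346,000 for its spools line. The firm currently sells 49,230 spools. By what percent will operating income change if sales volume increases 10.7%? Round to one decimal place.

+73.6%

Total contribution margin = 49,230 × R$55.76 = R$2,745,064.80.
Subtracting fixed costs: EBIT = R$2,745,064.80 − R$2,346,000 = R$399,064.80.
Degree of operating leverage = R$2,745,064.80 / R$399,064.80 = 6.8787.
%ΔEBIT = DOL × %ΔSales = 6.8787 × +10.7% = +73.6%.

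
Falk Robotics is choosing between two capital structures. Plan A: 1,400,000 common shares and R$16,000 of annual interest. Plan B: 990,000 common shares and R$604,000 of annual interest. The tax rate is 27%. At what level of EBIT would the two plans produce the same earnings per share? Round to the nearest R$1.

R$2,023,805

Set EPS_A = EPS_B: (EBIT − R$16,000)(1 − 0.27) ÷ 1,400,000 = (EBIT − R$604,000)(1 − 0.27) ÷ 990,000.
Cancelling (1 − t) and cross-multiplying: 990,000·(EBIT − 16,000) = 1,400,000·(EBIT − 604,000).
Solving, EBIT = (604,000·1,400,000 − 16,000·990,000) / (1,400,000 − 990,000) = 829,760,000,000 / 410,000 = 2,023,804.88.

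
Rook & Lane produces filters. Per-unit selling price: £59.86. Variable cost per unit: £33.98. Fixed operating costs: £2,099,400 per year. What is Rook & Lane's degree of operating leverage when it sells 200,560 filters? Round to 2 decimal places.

1.68

Contribution at this volume is 200,560 × £25.88 = £5,190,492.80.
EBIT = £5,190,492.80 − £2,099,400 = £3,091,092.80.
DOL = contribution ÷ EBIT = £5,190,492.80 ÷ £3,091,092.80 = 1.6792.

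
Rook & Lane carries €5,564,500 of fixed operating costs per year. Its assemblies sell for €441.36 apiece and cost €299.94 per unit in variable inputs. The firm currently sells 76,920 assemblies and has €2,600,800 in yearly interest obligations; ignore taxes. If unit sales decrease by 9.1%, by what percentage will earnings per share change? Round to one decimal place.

Total contribution margin = 76,920 × €141.42 = €10,878,026.40.
Operating income = contribution − fixed costs = €10,878,026.40 − €5,564,500 = €5,313,526.40.
Interest = €2,600,800.00, so EBIT − I = €2,712,726.40.
Degree of combined leverage = contribution ÷ (EBIT − I) = €10,878,026.40 ÷ €2,712,726.40 = 4.0100.
EPS therefore changes by 4.0100 × (-9.1%) = -36.5%.

-36.5%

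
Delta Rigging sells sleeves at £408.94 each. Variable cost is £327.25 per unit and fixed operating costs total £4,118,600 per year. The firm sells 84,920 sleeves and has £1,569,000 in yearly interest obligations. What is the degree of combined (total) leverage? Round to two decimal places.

5.55

Contribution at this volume is 84,920 × £81.69 = £6,937,114.80.
EBIT = £6,937,114.80 − £4,118,600 = £2,818,514.80. Interest = £1,569,000.00.
DOL = £6,937,114.80 ÷ £2,818,514.80 = 2.4613; DFL = £2,818,514.80 ÷ £1,249,514.80 = 2.2557.
Combined leverage = 2.4613 × 2.2557 = 5.5520.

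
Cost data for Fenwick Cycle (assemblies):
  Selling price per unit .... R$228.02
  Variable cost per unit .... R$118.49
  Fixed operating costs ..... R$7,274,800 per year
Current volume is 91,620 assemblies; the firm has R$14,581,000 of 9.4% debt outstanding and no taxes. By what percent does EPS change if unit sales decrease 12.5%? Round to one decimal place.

Contribution at this volume is 91,620 × R$109.53 = R$10,035,138.60.
Operating income = contribution − fixed costs = R$10,035,138.60 − R$7,274,800 = R$2,760,338.60.
After interest of R$1,370,614.00, pre-tax earnings = R$1,389,724.60.
Degree of combined leverage = contribution ÷ (EBIT − I) = R$10,035,138.60 ÷ R$1,389,724.60 = 7.2210.
%ΔEPS = DCL × %ΔSales = 7.2210 × -12.5% = -90.3%.

-90.3%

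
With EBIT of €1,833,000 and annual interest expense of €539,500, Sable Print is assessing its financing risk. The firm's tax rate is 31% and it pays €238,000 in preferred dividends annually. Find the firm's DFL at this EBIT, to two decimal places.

1.93

Annual interest charges come to €539,500.00.
Preferred dividends grossed up pre-tax: €238,000 / (1 − 0.31) = €344,927.54.
DFL = EBIT ÷ [EBIT − I − D_p/(1−t)] = €1,833,000 ÷ [€1,833,000 − €539,500.00 − €344,927.54] = €1,833,000 ÷ €948,572.46 = 1.9324.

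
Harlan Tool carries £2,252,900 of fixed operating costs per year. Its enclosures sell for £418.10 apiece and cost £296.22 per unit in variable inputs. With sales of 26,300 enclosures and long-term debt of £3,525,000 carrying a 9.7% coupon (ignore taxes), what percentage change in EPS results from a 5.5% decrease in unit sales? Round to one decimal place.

At 26,300 units, contribution = 26,300 × £121.88 = £3,205,444.00.
Subtracting fixed costs: EBIT = £3,205,444.00 − £2,252,900 = £952,544.00.
After interest of £341,925.00, pre-tax earnings = £610,619.00.
DCL = total CM / (EBIT − I) = £3,205,444.00 / £610,619.00 = 5.2495.
%ΔEPS = DCL × %ΔSales = 5.2495 × -5.5% = -28.9%.

-28.9%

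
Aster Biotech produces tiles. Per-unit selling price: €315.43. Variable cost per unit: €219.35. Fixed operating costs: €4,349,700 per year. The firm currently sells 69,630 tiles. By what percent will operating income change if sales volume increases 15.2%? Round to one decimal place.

+43.5%

At 69,630 units, contribution = 69,630 × €96.08 = €6,690,050.40.
Subtracting fixed costs: EBIT = €6,690,050.40 − €4,349,700 = €2,340,350.40.
So DOL = total CM / EBIT = €6,690,050.40 / €2,340,350.40 = 2.8586.
%ΔEBIT = DOL × %ΔSales = 2.8586 × +15.2% = +43.5%.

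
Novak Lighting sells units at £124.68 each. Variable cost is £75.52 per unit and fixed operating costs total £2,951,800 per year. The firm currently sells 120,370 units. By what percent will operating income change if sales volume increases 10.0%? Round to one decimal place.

+20.0%

Total contribution margin = 120,370 × £49.16 = £5,917,389.20.
EBIT = £5,917,389.20 − £2,951,800 = £2,965,589.20.
DOL = contribution ÷ EBIT = £5,917,389.20 ÷ £2,965,589.20 = 1.9954.
%ΔEBIT = DOL × %ΔSales = 1.9954 × +10.0% = +20.0%.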